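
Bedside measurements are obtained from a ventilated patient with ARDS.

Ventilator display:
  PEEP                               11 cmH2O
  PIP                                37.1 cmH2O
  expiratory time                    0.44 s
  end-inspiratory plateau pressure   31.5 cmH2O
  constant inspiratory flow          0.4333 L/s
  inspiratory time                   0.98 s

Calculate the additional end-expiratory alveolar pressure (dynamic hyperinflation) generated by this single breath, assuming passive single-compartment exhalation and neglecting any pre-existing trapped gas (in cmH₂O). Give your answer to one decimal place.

Vt = flow × Ti = 0.4333 L/s × 0.98 s × 1000 mL/L = 424.63 mL.
R = (PIP − Pplat)/V̇ = (37.1 − 31.5) / 0.4333 = 5.6/0.4333 = 12.924 cmH2O·s/L.
C = Vt/(Pplat − PEEP) = 424.63 / (31.5 − 11) = 424.63/20.5 = 20.714 mL/cmH2O.
τ = R × C = 12.924 × 0.02071 L/cmH2O = 0.2677 s.
Fraction remaining = e^(−Te/τ) = e^(−0.44/0.2677) = 0.1933; trapped volume = 424.63 × 0.1933 = 82.081 mL.
Additional alveolar pressure from trapping ≈ V_trapped / C = 82.081 / 20.714 = 3.963 cmH2O.

4.0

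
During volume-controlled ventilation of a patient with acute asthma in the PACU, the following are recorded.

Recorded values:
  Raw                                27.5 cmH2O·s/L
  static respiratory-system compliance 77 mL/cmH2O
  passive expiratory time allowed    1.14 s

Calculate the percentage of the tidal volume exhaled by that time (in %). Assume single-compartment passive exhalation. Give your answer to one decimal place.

τ = R × C = 27.5 × 77 mL/cmH2O = 27.5 × 0.077 L/cmH2O = 2.118 s.
Passive exhalation: V(t)/V₀ = e^(−t/τ) = e^(−1.14/2.118) = 0.5838.
Fraction exhaled = 1 − 0.5838 = 0.4162 → 41.62%.

41.6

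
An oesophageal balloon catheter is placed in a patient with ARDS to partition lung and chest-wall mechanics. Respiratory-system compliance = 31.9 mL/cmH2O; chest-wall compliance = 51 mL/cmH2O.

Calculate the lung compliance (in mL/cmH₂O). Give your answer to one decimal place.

1/CL = 1/Crs − 1/Ccw.
1/CL = 1/31.9 − 1/51 = 0.01174.
CL = 85.179 mL/cmH2O.

85.2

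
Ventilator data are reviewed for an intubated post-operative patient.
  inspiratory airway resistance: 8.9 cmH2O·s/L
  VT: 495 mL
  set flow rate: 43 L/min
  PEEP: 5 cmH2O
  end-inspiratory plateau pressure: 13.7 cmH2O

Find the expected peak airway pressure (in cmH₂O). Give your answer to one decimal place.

20.1

Flow: 43 L/min ÷ 60 = 0.7167 L/s.
PIP = Pplat + Raw × flow = 13.7 + 8.9 × 0.7167 = 13.7 + 6.379 = 20.079 cmH2O.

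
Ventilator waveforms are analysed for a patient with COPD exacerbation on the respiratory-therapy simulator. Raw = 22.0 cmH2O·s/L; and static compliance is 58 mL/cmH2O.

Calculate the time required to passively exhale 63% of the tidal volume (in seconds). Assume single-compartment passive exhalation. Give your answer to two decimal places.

τ = R × C = 22.0 × 58 mL/cmH2O = 22.0 × 0.058 L/cmH2O = 1.276 s.
Exhaled fraction f = 1 − e^(−t/τ) → t = −τ·ln(1 − f) = −1.276·ln(0.37) = 1.269 s.

1.27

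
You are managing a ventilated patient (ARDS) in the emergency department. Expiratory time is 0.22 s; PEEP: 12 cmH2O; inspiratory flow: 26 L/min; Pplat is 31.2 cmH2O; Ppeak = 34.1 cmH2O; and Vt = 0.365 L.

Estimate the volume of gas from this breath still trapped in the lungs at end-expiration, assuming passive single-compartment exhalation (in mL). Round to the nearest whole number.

65

Flow: 26 L/min ÷ 60 = 0.4333 L/s.
R = (PIP − Pplat)/V̇ = (34.1 − 31.2) / 0.4333 = 2.9/0.4333 = 6.693 cmH2O·s/L.
C = Vt/(Pplat − PEEP) = 365.0 / (31.2 − 12) = 365.0/19.2 = 19.01 mL/cmH2O.
τ = R × C = 6.693 × 0.01901 L/cmH2O = 0.1272 s.
Fraction remaining = e^(−Te/τ) = e^(−0.22/0.1272) = 0.1774.
Trapped volume = 365.0 × 0.1774 = 64.751 mL.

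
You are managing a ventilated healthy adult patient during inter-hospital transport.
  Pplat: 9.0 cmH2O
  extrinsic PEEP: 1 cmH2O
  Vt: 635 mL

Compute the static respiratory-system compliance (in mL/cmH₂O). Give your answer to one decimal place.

Cstat = Vt / (Pplat − PEEP) = 635 / (9.0 − 1) = 635 / 8.0 = 79.375 mL/cmH2O.

79.4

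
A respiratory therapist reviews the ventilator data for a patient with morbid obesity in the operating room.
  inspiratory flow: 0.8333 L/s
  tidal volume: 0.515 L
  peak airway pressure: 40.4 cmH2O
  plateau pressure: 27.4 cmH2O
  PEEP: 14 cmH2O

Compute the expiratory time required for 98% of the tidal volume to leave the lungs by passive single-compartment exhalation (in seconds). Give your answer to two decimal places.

R = (PIP − Pplat)/V̇ = (40.4 − 27.4) / 0.8333 = 13.0/0.8333 = 15.601 cmH2O·s/L.
C = Vt/(Pplat − PEEP) = 515.0 / (27.4 − 14) = 515.0/13.4 = 38.433 mL/cmH2O.
τ = R × C = 15.601 × 0.03843 L/cmH2O = 0.5995 s.
t = −τ·ln(1 − 0.98) = −0.5995·ln(0.02) = 2.345 s.

2.35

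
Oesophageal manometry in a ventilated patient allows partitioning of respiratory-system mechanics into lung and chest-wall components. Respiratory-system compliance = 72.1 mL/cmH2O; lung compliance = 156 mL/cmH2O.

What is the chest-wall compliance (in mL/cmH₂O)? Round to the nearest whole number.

1/Ccw = 1/Crs − 1/CL.
1/Ccw = 1/72.1 − 1/156 = 0.007459.
Ccw = 134.07 mL/cmH2O.

134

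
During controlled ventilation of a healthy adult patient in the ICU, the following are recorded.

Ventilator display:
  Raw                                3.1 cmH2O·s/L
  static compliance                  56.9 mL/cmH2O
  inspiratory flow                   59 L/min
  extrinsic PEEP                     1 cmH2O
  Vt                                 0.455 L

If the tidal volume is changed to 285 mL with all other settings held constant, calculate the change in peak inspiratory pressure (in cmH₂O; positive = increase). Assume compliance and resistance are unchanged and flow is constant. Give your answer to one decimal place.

-3.0

PIP = Vt/C + R·V̇ + PEEP (constant-flow equation of motion).
Only the elastic term changes: ΔPIP = ΔVt / C = (285 − 455) / 56.9 = -2.988 cmH2O.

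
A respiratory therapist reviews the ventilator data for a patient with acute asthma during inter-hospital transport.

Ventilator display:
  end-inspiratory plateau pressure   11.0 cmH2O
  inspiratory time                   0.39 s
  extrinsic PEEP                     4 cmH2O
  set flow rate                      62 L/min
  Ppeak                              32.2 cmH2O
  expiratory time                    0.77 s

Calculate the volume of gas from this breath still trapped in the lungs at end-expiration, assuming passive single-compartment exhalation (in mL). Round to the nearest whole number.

Flow: 62 L/min ÷ 60 = 1.0333 L/s.
Vt = flow × Ti = 1.0333 L/s × 0.39 s × 1000 mL/L = 402.99 mL.
R = (PIP − Pplat)/V̇ = (32.2 − 11.0) / 1.0333 = 21.2/1.0333 = 20.517 cmH2O·s/L.
C = Vt/(Pplat − PEEP) = 402.99 / (11.0 − 4) = 402.99/7.0 = 57.57 mL/cmH2O.
τ = R × C = 20.517 × 0.05757 L/cmH2O = 1.181 s.
Fraction remaining = e^(−Te/τ) = e^(−0.77/1.181) = 0.521.
Trapped volume = 402.99 × 0.521 = 209.96 mL.

210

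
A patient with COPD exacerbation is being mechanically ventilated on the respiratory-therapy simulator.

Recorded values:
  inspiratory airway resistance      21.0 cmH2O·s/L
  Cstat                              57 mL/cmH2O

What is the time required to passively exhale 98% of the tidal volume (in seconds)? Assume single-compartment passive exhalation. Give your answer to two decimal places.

τ = R × C = 21.0 × 57 mL/cmH2O = 21.0 × 0.057 L/cmH2O = 1.197 s.
Exhaled fraction f = 1 − e^(−t/τ) → t = −τ·ln(1 − f) = −1.197·ln(0.02) = 4.683 s.

4.68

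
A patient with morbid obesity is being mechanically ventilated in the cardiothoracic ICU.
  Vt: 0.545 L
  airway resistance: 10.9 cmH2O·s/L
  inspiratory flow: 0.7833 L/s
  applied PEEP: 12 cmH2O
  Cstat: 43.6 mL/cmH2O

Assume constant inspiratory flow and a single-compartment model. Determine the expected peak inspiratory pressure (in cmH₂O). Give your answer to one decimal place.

33.0

Equation of motion (constant flow): PIP = Vt/C + R·V̇ + PEEP.
PIP = 545/43.6 + 10.9×0.7833 + 12 = 12.5 + 8.538 + 12 = 33.038 cmH2O.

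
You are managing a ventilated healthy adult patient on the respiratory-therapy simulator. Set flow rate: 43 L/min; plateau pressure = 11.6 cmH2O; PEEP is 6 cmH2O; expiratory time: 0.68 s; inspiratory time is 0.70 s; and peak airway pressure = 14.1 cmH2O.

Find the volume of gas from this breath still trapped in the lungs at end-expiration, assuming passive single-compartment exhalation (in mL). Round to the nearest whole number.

Flow: 43 L/min ÷ 60 = 0.7167 L/s.
Vt = flow × Ti = 0.7167 L/s × 0.70 s × 1000 mL/L = 501.69 mL.
R = (PIP − Pplat)/V̇ = (14.1 − 11.6) / 0.7167 = 2.5/0.7167 = 3.488 cmH2O·s/L.
C = Vt/(Pplat − PEEP) = 501.69 / (11.6 − 6) = 501.69/5.6 = 89.588 mL/cmH2O.
τ = R × C = 3.488 × 0.08959 L/cmH2O = 0.3125 s.
Fraction remaining = e^(−Te/τ) = e^(−0.68/0.3125) = 0.1135.
Trapped volume = 501.69 × 0.1135 = 56.942 mL.

57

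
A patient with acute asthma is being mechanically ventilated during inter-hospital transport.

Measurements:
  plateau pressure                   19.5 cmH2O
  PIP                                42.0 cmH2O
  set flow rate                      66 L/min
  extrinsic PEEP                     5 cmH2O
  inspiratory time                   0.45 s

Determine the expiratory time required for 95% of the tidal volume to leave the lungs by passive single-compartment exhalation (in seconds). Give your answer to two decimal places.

Flow: 66 L/min ÷ 60 = 1.1 L/s.
Vt = flow × Ti = 1.1 L/s × 0.45 s × 1000 mL/L = 495.0 mL.
R = (PIP − Pplat)/V̇ = (42.0 − 19.5) / 1.1 = 22.5/1.1 = 20.455 cmH2O·s/L.
C = Vt/(Pplat − PEEP) = 495.0 / (19.5 − 5) = 495.0/14.5 = 34.138 mL/cmH2O.
τ = R × C = 20.455 × 0.03414 L/cmH2O = 0.6983 s.
t = −τ·ln(1 − 0.95) = −0.6983·ln(0.05) = 2.092 s.

2.09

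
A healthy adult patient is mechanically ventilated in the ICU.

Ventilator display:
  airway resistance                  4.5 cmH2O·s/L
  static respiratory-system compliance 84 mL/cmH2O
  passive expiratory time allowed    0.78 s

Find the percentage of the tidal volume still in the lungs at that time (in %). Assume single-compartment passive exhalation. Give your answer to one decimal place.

12.7

τ = R × C = 4.5 × 84 mL/cmH2O = 4.5 × 0.084 L/cmH2O = 0.378 s.
Passive exhalation: V(t)/V₀ = e^(−t/τ) = e^(−0.78/0.378) = 0.127.
Fraction remaining = 0.127 → 12.7%.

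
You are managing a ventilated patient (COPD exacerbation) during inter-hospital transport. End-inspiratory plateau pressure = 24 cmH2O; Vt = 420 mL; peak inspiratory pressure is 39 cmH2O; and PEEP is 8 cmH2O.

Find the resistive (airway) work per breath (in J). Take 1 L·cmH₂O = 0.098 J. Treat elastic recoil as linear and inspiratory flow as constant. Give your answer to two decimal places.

0.62

With constant inspiratory flow the resistive pressure is constant at PIP − Pplat = 39 − 24 = 15.0 cmH2O, so resistive work = 15.0 × 0.420 = 6.3 L·cmH2O.
× 0.098 J/(L·cmH2O) → 0.6174 J.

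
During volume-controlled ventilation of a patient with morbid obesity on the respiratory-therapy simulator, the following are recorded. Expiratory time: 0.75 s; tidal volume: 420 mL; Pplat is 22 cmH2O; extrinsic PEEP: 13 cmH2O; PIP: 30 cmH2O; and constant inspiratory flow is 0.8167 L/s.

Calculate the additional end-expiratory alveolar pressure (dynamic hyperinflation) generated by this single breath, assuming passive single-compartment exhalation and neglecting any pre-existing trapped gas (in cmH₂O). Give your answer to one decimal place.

1.7

R = (PIP − Pplat)/V̇ = (30 − 22) / 0.8167 = 8.0/0.8167 = 9.796 cmH2O·s/L.
C = Vt/(Pplat − PEEP) = 420.0 / (22 − 13) = 420.0/9.0 = 46.667 mL/cmH2O.
τ = R × C = 9.796 × 0.04667 L/cmH2O = 0.4572 s.
Fraction remaining = e^(−Te/τ) = e^(−0.75/0.4572) = 0.1939; trapped volume = 420.0 × 0.1939 = 81.438 mL.
Additional alveolar pressure from trapping ≈ V_trapped / C = 81.438 / 46.667 = 1.745 cmH2O.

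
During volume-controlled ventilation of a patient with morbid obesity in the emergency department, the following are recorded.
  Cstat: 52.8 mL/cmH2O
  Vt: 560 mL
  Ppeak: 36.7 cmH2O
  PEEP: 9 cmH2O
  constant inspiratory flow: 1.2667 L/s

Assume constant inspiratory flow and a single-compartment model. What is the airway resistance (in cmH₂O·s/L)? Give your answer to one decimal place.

Equation of motion (constant flow): PIP = Vt/C + R·V̇ + PEEP.
R·V̇ = PIP − Vt/C − PEEP = 36.7 − 560/52.8 − 9 = 36.7 − 10.606 − 9 = 17.094 cmH2O.
R = 17.094 / 1.2667 = 13.495 cmH2O·s/L.

13.5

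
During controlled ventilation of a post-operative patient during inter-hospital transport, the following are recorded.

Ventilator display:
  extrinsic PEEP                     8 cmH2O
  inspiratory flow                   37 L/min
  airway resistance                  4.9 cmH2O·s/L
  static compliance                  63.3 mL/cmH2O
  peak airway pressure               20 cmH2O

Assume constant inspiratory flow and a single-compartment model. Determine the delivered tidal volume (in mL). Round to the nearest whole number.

Flow: 37 L/min ÷ 60 = 0.6167 L/s.
Equation of motion (constant flow): PIP = Vt/C + R·V̇ + PEEP.
Vt/C = PIP − R·V̇ − PEEP = 20 − 3.022 − 8 = 8.978 cmH2O.
Vt = C × 8.978 = 63.3 × 8.978 = 568.31 mL.

568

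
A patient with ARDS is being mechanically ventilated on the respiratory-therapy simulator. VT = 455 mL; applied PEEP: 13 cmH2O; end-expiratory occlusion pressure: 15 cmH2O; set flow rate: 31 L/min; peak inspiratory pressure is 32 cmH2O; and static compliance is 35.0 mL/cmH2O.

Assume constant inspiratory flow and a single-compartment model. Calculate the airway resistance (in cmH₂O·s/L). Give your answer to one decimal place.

Flow: 31 L/min ÷ 60 = 0.5167 L/s.
Total PEEP = 15 cmH2O (set 13 + intrinsic 2); this is the baseline alveolar pressure.
Equation of motion (constant flow): PIP = Vt/C + R·V̇ + PEEP.
R·V̇ = PIP − Vt/C − PEEP = 32 − 455/35.0 − 15 = 32 − 13.0 − 15 = 4.0 cmH2O.
R = 4.0 / 0.5167 = 7.741 cmH2O·s/L.

7.7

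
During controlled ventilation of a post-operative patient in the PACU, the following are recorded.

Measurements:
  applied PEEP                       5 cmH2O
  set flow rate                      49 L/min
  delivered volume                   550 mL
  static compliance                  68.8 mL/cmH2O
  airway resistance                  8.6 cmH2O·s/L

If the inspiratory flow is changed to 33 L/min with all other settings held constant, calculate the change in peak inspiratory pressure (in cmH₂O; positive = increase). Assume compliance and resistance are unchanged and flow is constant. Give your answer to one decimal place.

Flow: 49 L/min ÷ 60 = 0.8167 L/s.
New flow: 33 L/min ÷ 60 = 0.55 L/s.
PIP = Vt/C + R·V̇ + PEEP (constant-flow equation of motion).
Only the resistive term changes: ΔPIP = R × ΔV̇ = 8.6 × (0.55 − 0.8167) = 8.6 × -0.2667 = -2.294 cmH2O.

-2.3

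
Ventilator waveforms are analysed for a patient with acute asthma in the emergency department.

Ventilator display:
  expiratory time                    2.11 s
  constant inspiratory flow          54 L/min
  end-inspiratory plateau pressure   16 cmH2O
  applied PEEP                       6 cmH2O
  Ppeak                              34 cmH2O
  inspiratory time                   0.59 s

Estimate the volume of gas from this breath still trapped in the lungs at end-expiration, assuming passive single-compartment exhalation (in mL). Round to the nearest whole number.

Flow: 54 L/min ÷ 60 = 0.9 L/s.
Vt = flow × Ti = 0.9 L/s × 0.59 s × 1000 mL/L = 531.0 mL.
R = (PIP − Pplat)/V̇ = (34 − 16) / 0.9 = 18.0/0.9 = 20.0 cmH2O·s/L.
C = Vt/(Pplat − PEEP) = 531.0 / (16 − 6) = 531.0/10.0 = 53.1 mL/cmH2O.
τ = R × C = 20.0 × 0.0531 L/cmH2O = 1.062 s.
Fraction remaining = e^(−Te/τ) = e^(−2.11/1.062) = 0.1371.
Trapped volume = 531.0 × 0.1371 = 72.8 mL.

73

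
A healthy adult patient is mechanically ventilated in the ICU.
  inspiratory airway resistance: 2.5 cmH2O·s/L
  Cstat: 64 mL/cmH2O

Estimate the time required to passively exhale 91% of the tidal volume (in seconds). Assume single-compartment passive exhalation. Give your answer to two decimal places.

τ = R × C = 2.5 × 64 mL/cmH2O = 2.5 × 0.064 L/cmH2O = 0.16 s.
Exhaled fraction f = 1 − e^(−t/τ) → t = −τ·ln(1 − f) = −0.16·ln(0.09) = 0.3853 s.

0.39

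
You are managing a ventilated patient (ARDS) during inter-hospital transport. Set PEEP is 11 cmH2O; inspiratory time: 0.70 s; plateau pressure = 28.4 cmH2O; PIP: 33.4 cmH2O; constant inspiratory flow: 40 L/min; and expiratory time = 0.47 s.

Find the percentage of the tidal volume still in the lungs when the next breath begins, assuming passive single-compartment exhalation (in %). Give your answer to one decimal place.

Flow: 40 L/min ÷ 60 = 0.6667 L/s.
Vt = flow × Ti = 0.6667 L/s × 0.70 s × 1000 mL/L = 466.69 mL.
R = (PIP − Pplat)/V̇ = (33.4 − 28.4) / 0.6667 = 5.0/0.6667 = 7.5 cmH2O·s/L.
C = Vt/(Pplat − PEEP) = 466.69 / (28.4 − 11) = 466.69/17.4 = 26.821 mL/cmH2O.
τ = R × C = 7.5 × 0.02682 L/cmH2O = 0.2012 s.
Fraction remaining at end-expiration = e^(−Te/τ) = e^(−0.47/0.2012) = 0.09672 → 9.672%.

9.7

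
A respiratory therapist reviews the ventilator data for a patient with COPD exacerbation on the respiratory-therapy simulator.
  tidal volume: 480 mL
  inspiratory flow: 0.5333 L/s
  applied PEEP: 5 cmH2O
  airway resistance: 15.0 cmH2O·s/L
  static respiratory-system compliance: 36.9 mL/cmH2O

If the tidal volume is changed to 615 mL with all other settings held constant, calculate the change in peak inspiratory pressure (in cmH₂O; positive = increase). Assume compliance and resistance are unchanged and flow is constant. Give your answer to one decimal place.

PIP = Vt/C + R·V̇ + PEEP (constant-flow equation of motion).
Only the elastic term changes: ΔPIP = ΔVt / C = (615 − 480) / 36.9 = 3.659 cmH2O.

3.7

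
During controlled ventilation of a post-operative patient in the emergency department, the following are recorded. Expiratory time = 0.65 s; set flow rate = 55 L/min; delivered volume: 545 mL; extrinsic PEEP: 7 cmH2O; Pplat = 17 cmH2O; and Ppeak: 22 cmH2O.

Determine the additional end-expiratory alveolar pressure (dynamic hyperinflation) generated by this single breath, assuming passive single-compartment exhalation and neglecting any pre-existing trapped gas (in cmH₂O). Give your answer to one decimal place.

Flow: 55 L/min ÷ 60 = 0.9167 L/s.
R = (PIP − Pplat)/V̇ = (22 − 17) / 0.9167 = 5.0/0.9167 = 5.454 cmH2O·s/L.
C = Vt/(Pplat − PEEP) = 545.0 / (17 − 7) = 545.0/10.0 = 54.5 mL/cmH2O.
τ = R × C = 5.454 × 0.0545 L/cmH2O = 0.2972 s.
Fraction remaining = e^(−Te/τ) = e^(−0.65/0.2972) = 0.1122; trapped volume = 545.0 × 0.1122 = 61.149 mL.
Additional alveolar pressure from trapping ≈ V_trapped / C = 61.149 / 54.5 = 1.122 cmH2O.

1.1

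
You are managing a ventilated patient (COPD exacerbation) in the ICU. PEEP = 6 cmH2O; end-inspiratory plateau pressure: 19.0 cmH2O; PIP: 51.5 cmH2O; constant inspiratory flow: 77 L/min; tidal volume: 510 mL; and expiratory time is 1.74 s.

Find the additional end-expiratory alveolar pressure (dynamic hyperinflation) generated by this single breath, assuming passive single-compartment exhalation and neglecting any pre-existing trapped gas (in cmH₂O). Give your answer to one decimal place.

Flow: 77 L/min ÷ 60 = 1.2833 L/s.
R = (PIP − Pplat)/V̇ = (51.5 − 19.0) / 1.2833 = 32.5/1.2833 = 25.325 cmH2O·s/L.
C = Vt/(Pplat − PEEP) = 510.0 / (19.0 − 6) = 510.0/13.0 = 39.231 mL/cmH2O.
τ = R × C = 25.325 × 0.03923 L/cmH2O = 0.9935 s.
Fraction remaining = e^(−Te/τ) = e^(−1.74/0.9935) = 0.1735; trapped volume = 510.0 × 0.1735 = 88.485 mL.
Additional alveolar pressure from trapping ≈ V_trapped / C = 88.485 / 39.231 = 2.255 cmH2O.

2.3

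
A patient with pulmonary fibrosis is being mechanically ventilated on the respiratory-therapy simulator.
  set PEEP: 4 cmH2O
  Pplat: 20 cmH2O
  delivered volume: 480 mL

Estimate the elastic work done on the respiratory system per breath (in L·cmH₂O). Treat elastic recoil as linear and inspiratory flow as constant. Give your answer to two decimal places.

3.84

Elastic work ≈ ½ × (Pplat − PEEP) × Vt = 0.5 × (20 − 4) × 0.480 L = 0.5 × 16.0 × 0.480 = 3.84 L·cmH2O.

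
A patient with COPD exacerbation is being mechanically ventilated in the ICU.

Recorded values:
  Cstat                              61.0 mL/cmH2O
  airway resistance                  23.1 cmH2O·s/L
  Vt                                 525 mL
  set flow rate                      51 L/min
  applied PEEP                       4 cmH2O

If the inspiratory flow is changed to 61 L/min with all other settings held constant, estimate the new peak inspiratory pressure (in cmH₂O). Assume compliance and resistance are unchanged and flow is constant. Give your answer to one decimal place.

36.1

Flow: 51 L/min ÷ 60 = 0.85 L/s.
New flow: 61 L/min ÷ 60 = 1.0167 L/s.
PIP = Vt/C + R·V̇ + PEEP (constant-flow equation of motion).
Only the resistive term changes: ΔPIP = R × ΔV̇ = 23.1 × (1.0167 − 0.85) = 23.1 × 0.1667 = 3.851 cmH2O.
Original PIP = 525/61.0 + 23.1×0.85 + 4 = 32.242 cmH2O; new PIP = 32.242 + (3.851) = 36.093 cmH2O.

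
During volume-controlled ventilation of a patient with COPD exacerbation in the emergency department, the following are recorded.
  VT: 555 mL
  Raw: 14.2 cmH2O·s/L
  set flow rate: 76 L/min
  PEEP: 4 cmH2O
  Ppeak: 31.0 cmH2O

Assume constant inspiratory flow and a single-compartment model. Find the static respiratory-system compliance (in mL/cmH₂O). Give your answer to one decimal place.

61.6

Flow: 76 L/min ÷ 60 = 1.2667 L/s.
Equation of motion (constant flow): PIP = Vt/C + R·V̇ + PEEP.
Vt/C = PIP − R·V̇ − PEEP = 31.0 − 14.2×1.2667 − 4 = 31.0 − 17.987 − 4 = 9.013 cmH2O.
C = Vt / 9.013 = 555 / 9.013 = 61.578 mL/cmH2O.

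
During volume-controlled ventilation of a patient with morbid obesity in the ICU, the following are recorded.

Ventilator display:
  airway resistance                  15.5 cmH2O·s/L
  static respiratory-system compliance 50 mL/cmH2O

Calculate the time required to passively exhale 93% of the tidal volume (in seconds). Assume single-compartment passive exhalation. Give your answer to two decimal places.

τ = R × C = 15.5 × 50 mL/cmH2O = 15.5 × 0.050 L/cmH2O = 0.775 s.
Exhaled fraction f = 1 − e^(−t/τ) → t = −τ·ln(1 − f) = −0.775·ln(0.07) = 2.061 s.

2.06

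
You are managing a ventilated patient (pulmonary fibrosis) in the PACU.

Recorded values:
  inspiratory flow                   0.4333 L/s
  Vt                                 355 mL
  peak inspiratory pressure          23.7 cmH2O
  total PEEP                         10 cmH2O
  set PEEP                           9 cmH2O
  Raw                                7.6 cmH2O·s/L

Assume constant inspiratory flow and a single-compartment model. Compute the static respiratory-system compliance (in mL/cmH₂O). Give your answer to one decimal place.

Total PEEP = 10 cmH2O (set 9 + intrinsic 1); this is the baseline alveolar pressure.
Equation of motion (constant flow): PIP = Vt/C + R·V̇ + PEEP.
Vt/C = PIP − R·V̇ − PEEP = 23.7 − 7.6×0.4333 − 10 = 23.7 − 3.293 − 10 = 10.407 cmH2O.
C = Vt / 10.407 = 355 / 10.407 = 34.112 mL/cmH2O.

34.1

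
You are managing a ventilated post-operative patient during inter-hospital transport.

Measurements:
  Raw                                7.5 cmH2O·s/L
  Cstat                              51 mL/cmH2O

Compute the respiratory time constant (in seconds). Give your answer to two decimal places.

τ = R × C = 7.5 × 51 mL/cmH2O = 7.5 × 0.051 L/cmH2O = 0.3825 s.

0.38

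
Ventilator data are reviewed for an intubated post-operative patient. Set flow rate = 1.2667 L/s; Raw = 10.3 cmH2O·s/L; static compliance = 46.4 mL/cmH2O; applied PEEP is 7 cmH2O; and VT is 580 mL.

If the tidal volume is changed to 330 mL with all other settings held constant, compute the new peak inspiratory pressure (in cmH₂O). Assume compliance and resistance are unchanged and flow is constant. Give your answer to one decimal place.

PIP = Vt/C + R·V̇ + PEEP (constant-flow equation of motion).
Only the elastic term changes: ΔPIP = ΔVt / C = (330 − 580) / 46.4 = -5.388 cmH2O.
Original PIP = 580/46.4 + 10.3×1.2667 + 7 = 32.547 cmH2O; new PIP = 32.547 + (-5.388) = 27.159 cmH2O.

27.2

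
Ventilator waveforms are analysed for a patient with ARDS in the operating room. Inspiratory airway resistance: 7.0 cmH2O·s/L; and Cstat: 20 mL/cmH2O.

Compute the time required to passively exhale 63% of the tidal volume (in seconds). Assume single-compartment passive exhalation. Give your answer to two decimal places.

τ = R × C = 7.0 × 20 mL/cmH2O = 7.0 × 0.020 L/cmH2O = 0.14 s.
Exhaled fraction f = 1 − e^(−t/τ) → t = −τ·ln(1 − f) = −0.14·ln(0.37) = 0.1392 s.

0.14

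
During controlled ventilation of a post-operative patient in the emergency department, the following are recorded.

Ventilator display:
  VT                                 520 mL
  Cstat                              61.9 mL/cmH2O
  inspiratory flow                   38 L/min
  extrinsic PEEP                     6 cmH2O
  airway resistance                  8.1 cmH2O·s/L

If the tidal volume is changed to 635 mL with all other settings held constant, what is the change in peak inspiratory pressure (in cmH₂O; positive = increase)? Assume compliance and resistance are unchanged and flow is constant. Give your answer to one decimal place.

PIP = Vt/C + R·V̇ + PEEP (constant-flow equation of motion).
Only the elastic term changes: ΔPIP = ΔVt / C = (635 − 520) / 61.9 = 1.858 cmH2O.

1.9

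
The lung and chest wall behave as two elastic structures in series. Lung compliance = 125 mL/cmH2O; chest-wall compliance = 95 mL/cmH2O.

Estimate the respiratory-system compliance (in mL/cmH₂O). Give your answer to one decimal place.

Lung and chest wall are elastances in series: 1/Crs = 1/CL + 1/Ccw.
1/Crs = 1/125 + 1/95 = 0.01853.
Crs = 53.967 mL/cmH2O.

54.0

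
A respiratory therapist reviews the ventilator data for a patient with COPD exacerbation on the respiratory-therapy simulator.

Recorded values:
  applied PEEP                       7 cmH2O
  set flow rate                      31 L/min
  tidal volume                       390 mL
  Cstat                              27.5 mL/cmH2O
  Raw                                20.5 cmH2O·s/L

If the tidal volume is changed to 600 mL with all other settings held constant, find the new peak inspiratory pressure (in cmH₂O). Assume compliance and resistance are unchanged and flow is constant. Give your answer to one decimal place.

39.4

Flow: 31 L/min ÷ 60 = 0.5167 L/s.
PIP = Vt/C + R·V̇ + PEEP (constant-flow equation of motion).
Only the elastic term changes: ΔPIP = ΔVt / C = (600 − 390) / 27.5 = 7.636 cmH2O.
Original PIP = 390/27.5 + 20.5×0.5167 + 7 = 31.774 cmH2O; new PIP = 31.774 + (7.636) = 39.41 cmH2O.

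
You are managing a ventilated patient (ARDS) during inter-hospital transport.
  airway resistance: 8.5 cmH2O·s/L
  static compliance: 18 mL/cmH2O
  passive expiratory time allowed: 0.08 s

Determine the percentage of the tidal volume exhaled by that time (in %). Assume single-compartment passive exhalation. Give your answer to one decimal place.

τ = R × C = 8.5 × 18 mL/cmH2O = 8.5 × 0.018 L/cmH2O = 0.153 s.
Passive exhalation: V(t)/V₀ = e^(−t/τ) = e^(−0.08/0.153) = 0.5928.
Fraction exhaled = 1 − 0.5928 = 0.4072 → 40.72%.

40.7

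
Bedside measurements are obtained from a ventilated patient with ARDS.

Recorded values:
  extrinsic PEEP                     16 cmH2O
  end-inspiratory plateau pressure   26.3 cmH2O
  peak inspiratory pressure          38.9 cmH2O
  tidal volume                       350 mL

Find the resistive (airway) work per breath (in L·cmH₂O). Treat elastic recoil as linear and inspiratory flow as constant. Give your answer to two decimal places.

4.41

With constant inspiratory flow the resistive pressure is constant at PIP − Pplat = 38.9 − 26.3 = 12.6 cmH2O, so resistive work = 12.6 × 0.350 = 4.41 L·cmH2O.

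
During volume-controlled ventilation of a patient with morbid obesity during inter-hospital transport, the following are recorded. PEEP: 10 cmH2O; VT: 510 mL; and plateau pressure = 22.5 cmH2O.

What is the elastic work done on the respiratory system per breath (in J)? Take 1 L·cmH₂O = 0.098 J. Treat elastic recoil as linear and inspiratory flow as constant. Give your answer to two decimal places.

0.31

Elastic work ≈ ½ × (Pplat − PEEP) × Vt = 0.5 × (22.5 − 10) × 0.510 L = 0.5 × 12.5 × 0.510 = 3.188 L·cmH2O.
× 0.098 J/(L·cmH2O) → 0.3124 J.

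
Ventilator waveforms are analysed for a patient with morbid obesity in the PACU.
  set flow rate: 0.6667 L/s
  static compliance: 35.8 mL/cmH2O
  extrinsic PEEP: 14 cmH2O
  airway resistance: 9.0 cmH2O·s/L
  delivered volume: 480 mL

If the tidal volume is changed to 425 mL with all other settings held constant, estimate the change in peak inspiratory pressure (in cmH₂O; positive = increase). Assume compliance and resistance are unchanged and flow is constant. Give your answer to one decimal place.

PIP = Vt/C + R·V̇ + PEEP (constant-flow equation of motion).
Only the elastic term changes: ΔPIP = ΔVt / C = (425 − 480) / 35.8 = -1.536 cmH2O.

-1.5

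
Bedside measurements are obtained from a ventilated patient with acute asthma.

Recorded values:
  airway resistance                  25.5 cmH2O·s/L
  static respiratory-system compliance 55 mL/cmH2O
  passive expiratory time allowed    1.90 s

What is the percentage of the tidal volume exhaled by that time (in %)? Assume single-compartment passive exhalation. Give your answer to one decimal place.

74.2

τ = R × C = 25.5 × 55 mL/cmH2O = 25.5 × 0.055 L/cmH2O = 1.403 s.
Passive exhalation: V(t)/V₀ = e^(−t/τ) = e^(−1.90/1.403) = 0.2581.
Fraction exhaled = 1 − 0.2581 = 0.7419 → 74.19%.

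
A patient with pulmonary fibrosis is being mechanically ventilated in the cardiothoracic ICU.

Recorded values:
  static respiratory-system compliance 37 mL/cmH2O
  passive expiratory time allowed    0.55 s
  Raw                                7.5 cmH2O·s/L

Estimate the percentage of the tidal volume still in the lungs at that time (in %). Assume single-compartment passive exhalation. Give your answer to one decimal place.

13.8

τ = R × C = 7.5 × 37 mL/cmH2O = 7.5 × 0.037 L/cmH2O = 0.2775 s.
Passive exhalation: V(t)/V₀ = e^(−t/τ) = e^(−0.55/0.2775) = 0.1378.
Fraction remaining = 0.1378 → 13.78%.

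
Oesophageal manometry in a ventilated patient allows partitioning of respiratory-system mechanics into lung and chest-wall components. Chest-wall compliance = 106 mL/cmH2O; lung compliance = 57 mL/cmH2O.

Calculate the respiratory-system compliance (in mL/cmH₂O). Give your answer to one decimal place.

Lung and chest wall are elastances in series: 1/Crs = 1/CL + 1/Ccw.
1/Crs = 1/57 + 1/106 = 0.02698.
Crs = 37.064 mL/cmH2O.

37.1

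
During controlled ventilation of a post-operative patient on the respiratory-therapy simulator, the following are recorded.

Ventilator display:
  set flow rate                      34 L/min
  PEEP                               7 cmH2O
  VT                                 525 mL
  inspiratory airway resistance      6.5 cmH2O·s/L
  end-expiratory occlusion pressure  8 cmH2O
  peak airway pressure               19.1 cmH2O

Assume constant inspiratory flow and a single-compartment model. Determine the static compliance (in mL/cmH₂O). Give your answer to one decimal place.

70.8

Flow: 34 L/min ÷ 60 = 0.5667 L/s.
Total PEEP = 8 cmH2O (set 7 + intrinsic 1); this is the baseline alveolar pressure.
Equation of motion (constant flow): PIP = Vt/C + R·V̇ + PEEP.
Vt/C = PIP − R·V̇ − PEEP = 19.1 − 6.5×0.5667 − 8 = 19.1 − 3.684 − 8 = 7.416 cmH2O.
C = Vt / 7.416 = 525 / 7.416 = 70.793 mL/cmH2O.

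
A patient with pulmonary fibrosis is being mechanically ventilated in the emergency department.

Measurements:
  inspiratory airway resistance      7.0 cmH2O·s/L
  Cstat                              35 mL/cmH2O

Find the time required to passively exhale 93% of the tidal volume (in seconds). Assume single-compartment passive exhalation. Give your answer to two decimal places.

0.65

τ = R × C = 7.0 × 35 mL/cmH2O = 7.0 × 0.035 L/cmH2O = 0.245 s.
Exhaled fraction f = 1 − e^(−t/τ) → t = −τ·ln(1 − f) = −0.245·ln(0.07) = 0.6515 s.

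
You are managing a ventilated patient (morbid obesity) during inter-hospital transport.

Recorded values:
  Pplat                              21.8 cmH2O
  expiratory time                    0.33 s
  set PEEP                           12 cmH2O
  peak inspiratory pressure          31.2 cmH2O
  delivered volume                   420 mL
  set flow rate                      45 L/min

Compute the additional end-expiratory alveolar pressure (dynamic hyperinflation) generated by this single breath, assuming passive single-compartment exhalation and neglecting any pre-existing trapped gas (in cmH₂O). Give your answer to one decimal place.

5.3

Flow: 45 L/min ÷ 60 = 0.75 L/s.
R = (PIP − Pplat)/V̇ = (31.2 − 21.8) / 0.75 = 9.4/0.75 = 12.533 cmH2O·s/L.
C = Vt/(Pplat − PEEP) = 420.0 / (21.8 − 12) = 420.0/9.8 = 42.857 mL/cmH2O.
τ = R × C = 12.533 × 0.04286 L/cmH2O = 0.5372 s.
Fraction remaining = e^(−Te/τ) = e^(−0.33/0.5372) = 0.541; trapped volume = 420.0 × 0.541 = 227.22 mL.
Additional alveolar pressure from trapping ≈ V_trapped / C = 227.22 / 42.857 = 5.302 cmH2O.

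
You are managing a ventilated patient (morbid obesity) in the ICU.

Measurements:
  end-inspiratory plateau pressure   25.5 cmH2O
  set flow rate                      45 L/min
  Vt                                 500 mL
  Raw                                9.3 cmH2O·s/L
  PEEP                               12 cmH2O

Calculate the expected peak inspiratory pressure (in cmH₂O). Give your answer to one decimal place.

32.5

Flow: 45 L/min ÷ 60 = 0.75 L/s.
PIP = Pplat + Raw × flow = 25.5 + 9.3 × 0.75 = 25.5 + 6.975 = 32.475 cmH2O.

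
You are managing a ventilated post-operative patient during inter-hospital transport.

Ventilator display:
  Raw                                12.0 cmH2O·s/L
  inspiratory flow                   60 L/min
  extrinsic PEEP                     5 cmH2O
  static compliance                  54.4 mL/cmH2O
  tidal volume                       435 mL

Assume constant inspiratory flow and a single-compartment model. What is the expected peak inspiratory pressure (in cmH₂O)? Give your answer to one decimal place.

25.0

Flow: 60 L/min ÷ 60 = 1 L/s.
Equation of motion (constant flow): PIP = Vt/C + R·V̇ + PEEP.
PIP = 435/54.4 + 12.0×1 + 5 = 7.996 + 12.0 + 5 = 24.996 cmH2O.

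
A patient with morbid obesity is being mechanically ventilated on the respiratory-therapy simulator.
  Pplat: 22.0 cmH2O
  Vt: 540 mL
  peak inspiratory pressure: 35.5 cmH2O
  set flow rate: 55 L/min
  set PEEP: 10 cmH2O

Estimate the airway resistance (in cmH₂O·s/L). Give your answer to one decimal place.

Flow: 55 L/min ÷ 60 = 0.9167 L/s.
Raw = (PIP − Pplat) / flow = (35.5 − 22.0) / 0.9167 = 13.5 / 0.9167 = 14.727 cmH2O·s/L.

14.7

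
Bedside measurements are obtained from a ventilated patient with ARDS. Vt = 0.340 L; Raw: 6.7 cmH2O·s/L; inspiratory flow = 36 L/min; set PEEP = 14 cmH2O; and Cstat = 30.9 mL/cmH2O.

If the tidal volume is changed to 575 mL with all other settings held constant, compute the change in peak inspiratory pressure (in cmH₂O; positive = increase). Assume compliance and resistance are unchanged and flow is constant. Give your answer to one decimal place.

PIP = Vt/C + R·V̇ + PEEP (constant-flow equation of motion).
Only the elastic term changes: ΔPIP = ΔVt / C = (575 − 340) / 30.9 = 7.605 cmH2O.

7.6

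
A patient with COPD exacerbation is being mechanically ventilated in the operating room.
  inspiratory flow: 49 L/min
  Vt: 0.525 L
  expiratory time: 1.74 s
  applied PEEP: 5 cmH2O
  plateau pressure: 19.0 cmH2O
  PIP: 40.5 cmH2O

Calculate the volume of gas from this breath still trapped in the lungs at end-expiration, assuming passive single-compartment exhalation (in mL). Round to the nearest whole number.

Flow: 49 L/min ÷ 60 = 0.8167 L/s.
R = (PIP − Pplat)/V̇ = (40.5 − 19.0) / 0.8167 = 21.5/0.8167 = 26.325 cmH2O·s/L.
C = Vt/(Pplat − PEEP) = 525.0 / (19.0 − 5) = 525.0/14.0 = 37.5 mL/cmH2O.
τ = R × C = 26.325 × 0.0375 L/cmH2O = 0.9872 s.
Fraction remaining = e^(−Te/τ) = e^(−1.74/0.9872) = 0.1716.
Trapped volume = 525.0 × 0.1716 = 90.09 mL.

90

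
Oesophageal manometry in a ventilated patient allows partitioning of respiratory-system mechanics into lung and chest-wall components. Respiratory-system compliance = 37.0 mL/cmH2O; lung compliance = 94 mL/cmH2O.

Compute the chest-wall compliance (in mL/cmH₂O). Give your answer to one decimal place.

1/Ccw = 1/Crs − 1/CL.
1/Ccw = 1/37.0 − 1/94 = 0.01639.
Ccw = 61.013 mL/cmH2O.

61.0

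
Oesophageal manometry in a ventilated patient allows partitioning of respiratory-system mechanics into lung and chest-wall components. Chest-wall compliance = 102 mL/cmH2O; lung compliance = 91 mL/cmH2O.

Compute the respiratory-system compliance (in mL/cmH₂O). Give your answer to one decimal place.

48.1

Lung and chest wall are elastances in series: 1/Crs = 1/CL + 1/Ccw.
1/Crs = 1/91 + 1/102 = 0.02079.
Crs = 48.1 mL/cmH2O.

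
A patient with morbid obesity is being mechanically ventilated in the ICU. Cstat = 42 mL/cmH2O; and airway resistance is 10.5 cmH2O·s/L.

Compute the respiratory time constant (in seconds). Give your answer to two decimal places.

0.44

τ = R × C = 10.5 × 42 mL/cmH2O = 10.5 × 0.042 L/cmH2O = 0.441 s.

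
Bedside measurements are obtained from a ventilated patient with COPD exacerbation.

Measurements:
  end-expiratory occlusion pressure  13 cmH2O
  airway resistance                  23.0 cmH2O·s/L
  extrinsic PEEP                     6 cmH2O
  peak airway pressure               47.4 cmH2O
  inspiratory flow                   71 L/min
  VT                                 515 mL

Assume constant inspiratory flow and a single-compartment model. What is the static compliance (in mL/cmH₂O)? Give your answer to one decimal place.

Flow: 71 L/min ÷ 60 = 1.1833 L/s.
Total PEEP = 13 cmH2O (set 6 + intrinsic 7); this is the baseline alveolar pressure.
Equation of motion (constant flow): PIP = Vt/C + R·V̇ + PEEP.
Vt/C = PIP − R·V̇ − PEEP = 47.4 − 23.0×1.1833 − 13 = 47.4 − 27.216 − 13 = 7.184 cmH2O.
C = Vt / 7.184 = 515 / 7.184 = 71.687 mL/cmH2O.

71.7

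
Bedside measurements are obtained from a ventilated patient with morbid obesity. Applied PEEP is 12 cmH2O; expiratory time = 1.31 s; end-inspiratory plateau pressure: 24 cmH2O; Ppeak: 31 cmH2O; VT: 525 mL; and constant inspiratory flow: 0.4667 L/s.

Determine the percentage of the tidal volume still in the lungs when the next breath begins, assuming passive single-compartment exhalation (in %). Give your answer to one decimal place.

13.6

R = (PIP − Pplat)/V̇ = (31 − 24) / 0.4667 = 7.0/0.4667 = 14.999 cmH2O·s/L.
C = Vt/(Pplat − PEEP) = 525.0 / (24 − 12) = 525.0/12.0 = 43.75 mL/cmH2O.
τ = R × C = 14.999 × 0.04375 L/cmH2O = 0.6562 s.
Fraction remaining at end-expiration = e^(−Te/τ) = e^(−1.31/0.6562) = 0.1358 → 13.58%.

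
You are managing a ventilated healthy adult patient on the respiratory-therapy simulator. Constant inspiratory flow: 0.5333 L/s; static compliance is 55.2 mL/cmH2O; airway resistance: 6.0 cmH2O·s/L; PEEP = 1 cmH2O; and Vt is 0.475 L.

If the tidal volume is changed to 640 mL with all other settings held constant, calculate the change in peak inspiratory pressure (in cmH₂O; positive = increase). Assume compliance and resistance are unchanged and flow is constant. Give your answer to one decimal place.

3.0

PIP = Vt/C + R·V̇ + PEEP (constant-flow equation of motion).
Only the elastic term changes: ΔPIP = ΔVt / C = (640 − 475) / 55.2 = 2.989 cmH2O.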